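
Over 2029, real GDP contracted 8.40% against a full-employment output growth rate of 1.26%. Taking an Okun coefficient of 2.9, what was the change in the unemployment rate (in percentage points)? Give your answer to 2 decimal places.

Growth-rate Okun's law: g_Y = g_Y* - β × Δu, so Δu = (g_Y* - g_Y)/β.
Δu = (1.26 + 8.4)/2.9 = 9.66/2.9 = 3.33 percentage points.

3.33 percentage points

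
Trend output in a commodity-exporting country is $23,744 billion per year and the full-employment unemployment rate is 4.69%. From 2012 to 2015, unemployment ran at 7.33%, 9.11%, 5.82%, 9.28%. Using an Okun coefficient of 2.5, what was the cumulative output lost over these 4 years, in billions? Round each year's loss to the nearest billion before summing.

$7,587 billion

Year 2012: gap = -2.5 × (7.33 - 4.69) = -6.6%, loss ≈ 23744 × 6.6/100 ≈ 1567.
Year 2013: gap = -2.5 × (9.11 - 4.69) = -11.05%, loss ≈ 23744 × 11.05/100 ≈ 2624.
Year 2014: gap = -2.5 × (5.82 - 4.69) = -2.825%, loss ≈ 23744 × 2.825/100 ≈ 671.
Year 2015: gap = -2.5 × (9.28 - 4.69) = -11.475%, loss ≈ 23744 × 11.475/100 ≈ 2725.
Total lost output = 1567 + 2624 + 671 + 2725 = 7587 billion.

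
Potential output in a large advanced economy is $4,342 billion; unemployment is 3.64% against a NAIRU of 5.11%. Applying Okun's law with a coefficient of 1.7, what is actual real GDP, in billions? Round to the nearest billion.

$4,451 billion

Unemployment gap = 3.64 - 5.11 = -1.47 points, so the output gap is -1.7 × (-1.47) = 2.499%.
Actual GDP = 4342 × (1 + 2.499/100) = 4342 × 1.02499 ≈ 4451 billion.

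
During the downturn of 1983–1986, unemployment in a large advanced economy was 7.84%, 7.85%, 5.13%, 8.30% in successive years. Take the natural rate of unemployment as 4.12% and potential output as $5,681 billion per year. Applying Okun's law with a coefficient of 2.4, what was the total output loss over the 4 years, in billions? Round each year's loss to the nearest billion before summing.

$1,724 billion

Year 1983: gap = -2.4 × (7.84 - 4.12) = -8.928%, loss ≈ 5681 × 8.928/100 ≈ 507.
Year 1984: gap = -2.4 × (7.85 - 4.12) = -8.952%, loss ≈ 5681 × 8.952/100 ≈ 509.
Year 1985: gap = -2.4 × (5.13 - 4.12) = -2.424%, loss ≈ 5681 × 2.424/100 ≈ 138.
Year 1986: gap = -2.4 × (8.3 - 4.12) = -10.032%, loss ≈ 5681 × 10.032/100 ≈ 570.
Total lost output = 507 + 509 + 138 + 570 = 1724 billion.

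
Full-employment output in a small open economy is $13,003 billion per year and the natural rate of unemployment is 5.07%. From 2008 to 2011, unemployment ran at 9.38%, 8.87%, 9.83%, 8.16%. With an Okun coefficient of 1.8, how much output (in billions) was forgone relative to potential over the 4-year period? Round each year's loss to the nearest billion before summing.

Year 2008: gap = -1.8 × (9.38 - 5.07) = -7.758%, loss ≈ 13003 × 7.758/100 ≈ 1009.
Year 2009: gap = -1.8 × (8.87 - 5.07) = -6.84%, loss ≈ 13003 × 6.84/100 ≈ 889.
Year 2010: gap = -1.8 × (9.83 - 5.07) = -8.568%, loss ≈ 13003 × 8.568/100 ≈ 1114.
Year 2011: gap = -1.8 × (8.16 - 5.07) = -5.562%, loss ≈ 13003 × 5.562/100 ≈ 723.
Total lost output = 1009 + 889 + 1114 + 723 = 3735 billion.

$3,735 billion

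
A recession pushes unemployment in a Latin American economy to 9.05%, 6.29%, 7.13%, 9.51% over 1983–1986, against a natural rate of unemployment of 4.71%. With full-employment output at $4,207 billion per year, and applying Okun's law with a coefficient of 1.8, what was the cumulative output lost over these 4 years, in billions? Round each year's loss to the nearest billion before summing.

$995 billion

Year 1983: gap = -1.8 × (9.05 - 4.71) = -7.812%, loss ≈ 4207 × 7.812/100 ≈ 329.
Year 1984: gap = -1.8 × (6.29 - 4.71) = -2.844%, loss ≈ 4207 × 2.844/100 ≈ 120.
Year 1985: gap = -1.8 × (7.13 - 4.71) = -4.356%, loss ≈ 4207 × 4.356/100 ≈ 183.
Year 1986: gap = -1.8 × (9.51 - 4.71) = -8.64%, loss ≈ 4207 × 8.64/100 ≈ 363.
Total lost output = 329 + 120 + 183 + 363 = 995 billion.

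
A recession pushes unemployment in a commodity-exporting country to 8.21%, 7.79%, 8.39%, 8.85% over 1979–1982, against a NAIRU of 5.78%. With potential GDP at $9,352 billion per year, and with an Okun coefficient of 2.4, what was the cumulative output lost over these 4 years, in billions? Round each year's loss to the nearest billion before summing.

Year 1979: gap = -2.4 × (8.21 - 5.78) = -5.832%, loss ≈ 9352 × 5.832/100 ≈ 545.
Year 1980: gap = -2.4 × (7.79 - 5.78) = -4.824%, loss ≈ 9352 × 4.824/100 ≈ 451.
Year 1981: gap = -2.4 × (8.39 - 5.78) = -6.264%, loss ≈ 9352 × 6.264/100 ≈ 586.
Year 1982: gap = -2.4 × (8.85 - 5.78) = -7.368%, loss ≈ 9352 × 7.368/100 ≈ 689.
Total lost output = 545 + 451 + 586 + 689 = 2271 billion.

$2,271 billion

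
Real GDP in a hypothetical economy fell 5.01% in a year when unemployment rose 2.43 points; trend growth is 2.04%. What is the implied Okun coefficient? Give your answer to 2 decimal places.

Growth form: g_Y = g_Y* - β × Δu, so β = (g_Y* - g_Y)/Δu.
β = (2.04 + 5.01)/2.43 = 7.05/2.43 = 2.90.

β ≈ 2.90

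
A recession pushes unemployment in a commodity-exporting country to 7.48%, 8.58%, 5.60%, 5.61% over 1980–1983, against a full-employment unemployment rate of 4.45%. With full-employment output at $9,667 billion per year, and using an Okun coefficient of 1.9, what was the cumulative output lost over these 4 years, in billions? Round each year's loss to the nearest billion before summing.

$1,740 billion

Year 1980: gap = -1.9 × (7.48 - 4.45) = -5.757%, loss ≈ 9667 × 5.757/100 ≈ 557.
Year 1981: gap = -1.9 × (8.58 - 4.45) = -7.847%, loss ≈ 9667 × 7.847/100 ≈ 759.
Year 1982: gap = -1.9 × (5.6 - 4.45) = -2.185%, loss ≈ 9667 × 2.185/100 ≈ 211.
Year 1983: gap = -1.9 × (5.61 - 4.45) = -2.204%, loss ≈ 9667 × 2.204/100 ≈ 213.
Total lost output = 557 + 759 + 211 + 213 = 1740 billion.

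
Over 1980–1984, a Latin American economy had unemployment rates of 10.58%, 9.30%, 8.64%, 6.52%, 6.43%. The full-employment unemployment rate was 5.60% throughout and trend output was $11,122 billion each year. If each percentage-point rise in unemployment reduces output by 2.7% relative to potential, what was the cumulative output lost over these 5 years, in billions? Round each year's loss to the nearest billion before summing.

$4,044 billion

Year 1980: gap = -2.7 × (10.58 - 5.6) = -13.446%, loss ≈ 11122 × 13.446/100 ≈ 1495.
Year 1981: gap = -2.7 × (9.3 - 5.6) = -9.99%, loss ≈ 11122 × 9.99/100 ≈ 1111.
Year 1982: gap = -2.7 × (8.64 - 5.6) = -8.208%, loss ≈ 11122 × 8.208/100 ≈ 913.
Year 1983: gap = -2.7 × (6.52 - 5.6) = -2.484%, loss ≈ 11122 × 2.484/100 ≈ 276.
Year 1984: gap = -2.7 × (6.43 - 5.6) = -2.241%, loss ≈ 11122 × 2.241/100 ≈ 249.
Total lost output = 1495 + 1111 + 913 + 276 + 249 = 4044 billion.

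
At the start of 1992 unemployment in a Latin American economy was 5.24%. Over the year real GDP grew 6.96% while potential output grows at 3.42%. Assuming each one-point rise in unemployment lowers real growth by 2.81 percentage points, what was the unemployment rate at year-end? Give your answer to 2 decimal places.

3.98%

Growth-rate Okun's law: g_Y = g_Y* - β × Δu, so Δu = (g_Y* - g_Y)/β.
Δu = (3.42 - 6.96)/2.81 = -3.54/2.81 = -1.26 percentage points.
Year-end unemployment = 5.24 - 1.26 = 3.98%.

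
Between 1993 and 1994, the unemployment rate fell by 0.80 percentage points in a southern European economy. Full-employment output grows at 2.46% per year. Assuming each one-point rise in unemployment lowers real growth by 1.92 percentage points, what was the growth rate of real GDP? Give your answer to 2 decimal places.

Growth-rate Okun's law: g_Y = g_Y* - β × Δu.
g_Y = 2.46 - 1.92 × (-0.80) = 2.46 + 1.536 = 3.996%, i.e. 4.00% to 2 d.p.

4.00%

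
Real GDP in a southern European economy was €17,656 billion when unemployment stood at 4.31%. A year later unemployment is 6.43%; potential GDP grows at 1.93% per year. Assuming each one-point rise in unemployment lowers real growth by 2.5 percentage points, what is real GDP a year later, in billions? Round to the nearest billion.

Δu = 6.43 - 4.31 = 2.12 points.
Okun's law (growth form): g_Y = g_Y* - β × Δu = 1.93 - 2.5 × (2.12) = 1.93 - 5.3 = -3.37%.
Real GDP in the next year = 17656 × (1 - 3.37/100) = 17656 × 0.9663 ≈ 17061 billion.

€17,061 billion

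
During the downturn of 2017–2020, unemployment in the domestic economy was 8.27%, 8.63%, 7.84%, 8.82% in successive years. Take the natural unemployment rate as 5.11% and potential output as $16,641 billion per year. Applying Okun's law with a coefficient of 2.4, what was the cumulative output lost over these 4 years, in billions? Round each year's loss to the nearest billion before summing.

Year 2017: gap = -2.4 × (8.27 - 5.11) = -7.584%, loss ≈ 16641 × 7.584/100 ≈ 1262.
Year 2018: gap = -2.4 × (8.63 - 5.11) = -8.448%, loss ≈ 16641 × 8.448/100 ≈ 1406.
Year 2019: gap = -2.4 × (7.84 - 5.11) = -6.552%, loss ≈ 16641 × 6.552/100 ≈ 1090.
Year 2020: gap = -2.4 × (8.82 - 5.11) = -8.904%, loss ≈ 16641 × 8.904/100 ≈ 1482.
Total lost output = 1262 + 1406 + 1090 + 1482 = 5240 billion.

$5,240 billion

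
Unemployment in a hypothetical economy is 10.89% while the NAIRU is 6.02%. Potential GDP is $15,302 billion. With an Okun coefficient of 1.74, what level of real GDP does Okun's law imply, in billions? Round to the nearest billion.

Unemployment gap = 10.89 - 6.02 = 4.87 points, so the output gap is -1.74 × 4.87 = -8.4738%.
Actual GDP = 15302 × (1 - 8.4738/100) = 15302 × 0.915262 ≈ 14005 billion.

$14,005 billion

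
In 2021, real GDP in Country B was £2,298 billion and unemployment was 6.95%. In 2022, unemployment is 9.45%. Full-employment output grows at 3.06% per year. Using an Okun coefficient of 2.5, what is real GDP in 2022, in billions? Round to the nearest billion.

£2,225 billion

Δu = 9.45 - 6.95 = 2.5 points.
Okun's law (growth form): g_Y = g_Y* - β × Δu = 3.06 - 2.5 × (2.50) = 3.06 - 6.25 = -3.19%.
Real GDP in the next year = 2298 × (1 - 3.19/100) = 2298 × 0.9681 ≈ 2225 billion.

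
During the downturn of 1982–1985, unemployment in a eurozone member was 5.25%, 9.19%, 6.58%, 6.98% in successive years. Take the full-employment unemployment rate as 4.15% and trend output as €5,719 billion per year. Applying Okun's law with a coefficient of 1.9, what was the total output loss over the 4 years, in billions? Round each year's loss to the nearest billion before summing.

€1,240 billion

Year 1982: gap = -1.9 × (5.25 - 4.15) = -2.09%, loss ≈ 5719 × 2.09/100 ≈ 120.
Year 1983: gap = -1.9 × (9.19 - 4.15) = -9.576%, loss ≈ 5719 × 9.576/100 ≈ 548.
Year 1984: gap = -1.9 × (6.58 - 4.15) = -4.617%, loss ≈ 5719 × 4.617/100 ≈ 264.
Year 1985: gap = -1.9 × (6.98 - 4.15) = -5.377%, loss ≈ 5719 × 5.377/100 ≈ 308.
Total lost output = 120 + 548 + 264 + 308 = 1240 billion.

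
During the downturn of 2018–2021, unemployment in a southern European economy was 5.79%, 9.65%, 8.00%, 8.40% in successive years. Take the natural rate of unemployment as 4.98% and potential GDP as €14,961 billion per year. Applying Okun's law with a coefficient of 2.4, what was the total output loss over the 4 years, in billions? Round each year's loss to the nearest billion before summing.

€4,280 billion

Year 2018: gap = -2.4 × (5.79 - 4.98) = -1.944%, loss ≈ 14961 × 1.944/100 ≈ 291.
Year 2019: gap = -2.4 × (9.65 - 4.98) = -11.208%, loss ≈ 14961 × 11.208/100 ≈ 1677.
Year 2020: gap = -2.4 × (8 - 4.98) = -7.248%, loss ≈ 14961 × 7.248/100 ≈ 1084.
Year 2021: gap = -2.4 × (8.4 - 4.98) = -8.208%, loss ≈ 14961 × 8.208/100 ≈ 1228.
Total lost output = 291 + 1677 + 1084 + 1228 = 4280 billion.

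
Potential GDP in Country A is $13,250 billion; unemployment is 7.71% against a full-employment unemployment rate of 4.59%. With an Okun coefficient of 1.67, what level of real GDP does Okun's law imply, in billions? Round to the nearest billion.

$12,560 billion

Unemployment gap = 7.71 - 4.59 = 3.12 points, so the output gap is -1.67 × 3.12 = -5.2104%.
Actual GDP = 13250 × (1 - 5.2104/100) = 13250 × 0.947896 ≈ 12560 billion.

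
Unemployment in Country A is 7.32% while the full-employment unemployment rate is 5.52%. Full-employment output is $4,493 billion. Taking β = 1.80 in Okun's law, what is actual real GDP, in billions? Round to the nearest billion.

Unemployment gap = 7.32 - 5.52 = 1.8 points, so the output gap is -1.8 × 1.8 = -3.24%.
Actual GDP = 4493 × (1 - 3.24/100) = 4493 × 0.9676 ≈ 4347 billion.

$4,347 billion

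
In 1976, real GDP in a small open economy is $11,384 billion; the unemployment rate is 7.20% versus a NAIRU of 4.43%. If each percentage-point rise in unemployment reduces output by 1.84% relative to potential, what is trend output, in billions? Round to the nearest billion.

$11,995 billion

Unemployment gap = 7.2 - 4.43 = 2.77 points, so output gap = -1.84 × 2.77 = -5.0968%.
Since Y = Y* × (1 + gap/100), Y* = 11384/0.949032 ≈ 11995 billion.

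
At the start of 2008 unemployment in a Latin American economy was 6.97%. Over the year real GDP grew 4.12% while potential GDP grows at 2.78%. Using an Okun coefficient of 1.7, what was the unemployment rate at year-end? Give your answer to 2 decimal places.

Growth-rate Okun's law: g_Y = g_Y* - β × Δu, so Δu = (g_Y* - g_Y)/β.
Δu = (2.78 - 4.12)/1.7 = -1.34/1.7 = -0.79 percentage points.
Year-end unemployment = 6.97 - 0.79 = 6.18%.

6.18%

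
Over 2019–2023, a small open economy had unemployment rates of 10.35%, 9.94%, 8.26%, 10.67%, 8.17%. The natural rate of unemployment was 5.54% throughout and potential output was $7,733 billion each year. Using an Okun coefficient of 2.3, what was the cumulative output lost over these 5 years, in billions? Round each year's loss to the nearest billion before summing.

Year 2019: gap = -2.3 × (10.35 - 5.54) = -11.063%, loss ≈ 7733 × 11.063/100 ≈ 856.
Year 2020: gap = -2.3 × (9.94 - 5.54) = -10.12%, loss ≈ 7733 × 10.12/100 ≈ 783.
Year 2021: gap = -2.3 × (8.26 - 5.54) = -6.256%, loss ≈ 7733 × 6.256/100 ≈ 484.
Year 2022: gap = -2.3 × (10.67 - 5.54) = -11.799%, loss ≈ 7733 × 11.799/100 ≈ 912.
Year 2023: gap = -2.3 × (8.17 - 5.54) = -6.049%, loss ≈ 7733 × 6.049/100 ≈ 468.
Total lost output = 856 + 783 + 484 + 912 + 468 = 3503 billion.

$3,503 billion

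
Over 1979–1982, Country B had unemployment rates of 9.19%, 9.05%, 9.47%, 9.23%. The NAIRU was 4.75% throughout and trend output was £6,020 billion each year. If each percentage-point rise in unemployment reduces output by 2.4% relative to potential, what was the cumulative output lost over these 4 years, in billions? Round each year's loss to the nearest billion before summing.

Year 1979: gap = -2.4 × (9.19 - 4.75) = -10.656%, loss ≈ 6020 × 10.656/100 ≈ 641.
Year 1980: gap = -2.4 × (9.05 - 4.75) = -10.32%, loss ≈ 6020 × 10.32/100 ≈ 621.
Year 1981: gap = -2.4 × (9.47 - 4.75) = -11.328%, loss ≈ 6020 × 11.328/100 ≈ 682.
Year 1982: gap = -2.4 × (9.23 - 4.75) = -10.752%, loss ≈ 6020 × 10.752/100 ≈ 647.
Total lost output = 641 + 621 + 682 + 647 = 2591 billion.

£2,591 billion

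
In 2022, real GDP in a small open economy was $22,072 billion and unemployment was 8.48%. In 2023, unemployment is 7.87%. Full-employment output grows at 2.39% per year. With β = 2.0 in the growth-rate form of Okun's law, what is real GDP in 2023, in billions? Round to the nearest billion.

Δu = 7.87 - 8.48 = -0.61 points.
Okun's law (growth form): g_Y = g_Y* - β × Δu = 2.39 - 2.0 × (-0.61) = 2.39 + 1.22 = 3.61%.
Real GDP in the next year = 22072 × (1 + 3.61/100) = 22072 × 1.0361 ≈ 22869 billion.

$22,869 billion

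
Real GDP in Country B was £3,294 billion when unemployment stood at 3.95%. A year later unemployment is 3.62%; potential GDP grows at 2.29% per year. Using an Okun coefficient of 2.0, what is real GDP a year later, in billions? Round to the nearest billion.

£3,391 billion

Δu = 3.62 - 3.95 = -0.33 points.
Okun's law (growth form): g_Y = g_Y* - β × Δu = 2.29 - 2.0 × (-0.33) = 2.29 + 0.66 = 2.95%.
Real GDP in the next year = 3294 × (1 + 2.95/100) = 3294 × 1.0295 ≈ 3391 billion.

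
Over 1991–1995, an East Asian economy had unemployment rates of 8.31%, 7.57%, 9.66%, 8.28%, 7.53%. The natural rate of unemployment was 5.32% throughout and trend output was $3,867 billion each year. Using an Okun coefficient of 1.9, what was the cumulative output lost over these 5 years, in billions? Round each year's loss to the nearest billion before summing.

Year 1991: gap = -1.9 × (8.31 - 5.32) = -5.681%, loss ≈ 3867 × 5.681/100 ≈ 220.
Year 1992: gap = -1.9 × (7.57 - 5.32) = -4.275%, loss ≈ 3867 × 4.275/100 ≈ 165.
Year 1993: gap = -1.9 × (9.66 - 5.32) = -8.246%, loss ≈ 3867 × 8.246/100 ≈ 319.
Year 1994: gap = -1.9 × (8.28 - 5.32) = -5.624%, loss ≈ 3867 × 5.624/100 ≈ 217.
Year 1995: gap = -1.9 × (7.53 - 5.32) = -4.199%, loss ≈ 3867 × 4.199/100 ≈ 162.
Total lost output = 220 + 165 + 319 + 217 + 162 = 1083 billion.

$1,083 billion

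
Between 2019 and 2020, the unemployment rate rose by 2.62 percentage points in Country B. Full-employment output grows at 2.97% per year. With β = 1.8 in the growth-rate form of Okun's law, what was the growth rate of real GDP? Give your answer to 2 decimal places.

-1.75%

Growth-rate Okun's law: g_Y = g_Y* - β × Δu.
g_Y = 2.97 - 1.8 × (2.62) = 2.97 - 4.716 = -1.746%, i.e. -1.75% to 2 d.p.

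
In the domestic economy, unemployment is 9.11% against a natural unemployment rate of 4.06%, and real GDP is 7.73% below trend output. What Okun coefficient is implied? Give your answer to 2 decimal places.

β ≈ 1.53

Okun's law: output gap = -β × (u - u*).
-7.73 = -β × (9.11 - 4.06) = -β × 5.05, so β = 7.73/5.05 = 1.53.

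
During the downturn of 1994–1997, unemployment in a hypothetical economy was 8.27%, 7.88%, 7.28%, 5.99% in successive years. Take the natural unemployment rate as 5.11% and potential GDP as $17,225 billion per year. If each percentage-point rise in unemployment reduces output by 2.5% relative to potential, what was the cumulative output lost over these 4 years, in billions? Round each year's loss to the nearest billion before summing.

$3,867 billion

Year 1994: gap = -2.5 × (8.27 - 5.11) = -7.9%, loss ≈ 17225 × 7.9/100 ≈ 1361.
Year 1995: gap = -2.5 × (7.88 - 5.11) = -6.925%, loss ≈ 17225 × 6.925/100 ≈ 1193.
Year 1996: gap = -2.5 × (7.28 - 5.11) = -5.425%, loss ≈ 17225 × 5.425/100 ≈ 934.
Year 1997: gap = -2.5 × (5.99 - 5.11) = -2.2%, loss ≈ 17225 × 2.2/100 ≈ 379.
Total lost output = 1361 + 1193 + 934 + 379 = 3867 billion.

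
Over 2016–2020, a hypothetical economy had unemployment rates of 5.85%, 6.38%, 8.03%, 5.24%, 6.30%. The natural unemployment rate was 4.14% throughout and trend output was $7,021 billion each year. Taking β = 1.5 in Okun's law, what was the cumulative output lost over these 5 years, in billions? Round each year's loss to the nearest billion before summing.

$1,169 billion

Year 2016: gap = -1.5 × (5.85 - 4.14) = -2.565%, loss ≈ 7021 × 2.565/100 ≈ 180.
Year 2017: gap = -1.5 × (6.38 - 4.14) = -3.36%, loss ≈ 7021 × 3.36/100 ≈ 236.
Year 2018: gap = -1.5 × (8.03 - 4.14) = -5.835%, loss ≈ 7021 × 5.835/100 ≈ 410.
Year 2019: gap = -1.5 × (5.24 - 4.14) = -1.65%, loss ≈ 7021 × 1.65/100 ≈ 116.
Year 2020: gap = -1.5 × (6.3 - 4.14) = -3.24%, loss ≈ 7021 × 3.24/100 ≈ 227.
Total lost output = 180 + 236 + 410 + 116 + 227 = 1169 billion.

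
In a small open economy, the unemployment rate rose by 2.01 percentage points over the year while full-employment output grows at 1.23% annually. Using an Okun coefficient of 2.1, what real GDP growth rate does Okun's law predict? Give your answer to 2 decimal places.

-2.99%

Growth-rate Okun's law: g_Y = g_Y* - β × Δu.
g_Y = 1.23 - 2.1 × (2.01) = 1.23 - 4.221 = -2.991%, i.e. -2.99% to 2 d.p.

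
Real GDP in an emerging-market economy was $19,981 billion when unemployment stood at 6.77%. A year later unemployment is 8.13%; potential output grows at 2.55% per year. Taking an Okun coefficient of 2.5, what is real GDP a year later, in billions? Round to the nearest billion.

$19,811 billion

Δu = 8.13 - 6.77 = 1.36 points.
Okun's law (growth form): g_Y = g_Y* - β × Δu = 2.55 - 2.5 × (1.36) = 2.55 - 3.4 = -0.85%.
Real GDP in the next year = 19981 × (1 - 0.85/100) = 19981 × 0.9915 ≈ 19811 billion.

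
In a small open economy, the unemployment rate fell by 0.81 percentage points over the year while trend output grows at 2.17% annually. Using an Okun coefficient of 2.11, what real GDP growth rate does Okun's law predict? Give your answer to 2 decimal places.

Growth-rate Okun's law: g_Y = g_Y* - β × Δu.
g_Y = 2.17 - 2.11 × (-0.81) = 2.17 + 1.7091 = 3.8791%, i.e. 3.88% to 2 d.p.

3.88%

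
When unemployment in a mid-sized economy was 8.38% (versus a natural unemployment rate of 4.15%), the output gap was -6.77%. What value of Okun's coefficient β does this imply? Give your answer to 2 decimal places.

β ≈ 1.60

Okun's law: output gap = -β × (u - u*).
-6.77 = -β × (8.38 - 4.15) = -β × 4.23, so β = 6.77/4.23 = 1.60.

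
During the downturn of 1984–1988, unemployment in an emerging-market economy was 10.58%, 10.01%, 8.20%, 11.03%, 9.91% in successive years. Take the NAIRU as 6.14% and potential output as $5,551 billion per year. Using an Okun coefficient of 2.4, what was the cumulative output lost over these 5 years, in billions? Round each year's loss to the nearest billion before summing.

Year 1984: gap = -2.4 × (10.58 - 6.14) = -10.656%, loss ≈ 5551 × 10.656/100 ≈ 592.
Year 1985: gap = -2.4 × (10.01 - 6.14) = -9.288%, loss ≈ 5551 × 9.288/100 ≈ 516.
Year 1986: gap = -2.4 × (8.2 - 6.14) = -4.944%, loss ≈ 5551 × 4.944/100 ≈ 274.
Year 1987: gap = -2.4 × (11.03 - 6.14) = -11.736%, loss ≈ 5551 × 11.736/100 ≈ 651.
Year 1988: gap = -2.4 × (9.91 - 6.14) = -9.048%, loss ≈ 5551 × 9.048/100 ≈ 502.
Total lost output = 592 + 516 + 274 + 651 + 502 = 2535 billion.

$2,535 billion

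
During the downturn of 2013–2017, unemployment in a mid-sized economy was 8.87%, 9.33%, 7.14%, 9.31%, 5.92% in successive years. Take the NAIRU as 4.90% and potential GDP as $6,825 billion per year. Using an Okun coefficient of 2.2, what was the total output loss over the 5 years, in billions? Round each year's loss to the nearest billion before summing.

$2,412 billion

Year 2013: gap = -2.2 × (8.87 - 4.9) = -8.734%, loss ≈ 6825 × 8.734/100 ≈ 596.
Year 2014: gap = -2.2 × (9.33 - 4.9) = -9.746%, loss ≈ 6825 × 9.746/100 ≈ 665.
Year 2015: gap = -2.2 × (7.14 - 4.9) = -4.928%, loss ≈ 6825 × 4.928/100 ≈ 336.
Year 2016: gap = -2.2 × (9.31 - 4.9) = -9.702%, loss ≈ 6825 × 9.702/100 ≈ 662.
Year 2017: gap = -2.2 × (5.92 - 4.9) = -2.244%, loss ≈ 6825 × 2.244/100 ≈ 153.
Total lost output = 596 + 665 + 336 + 662 + 153 = 2412 billion.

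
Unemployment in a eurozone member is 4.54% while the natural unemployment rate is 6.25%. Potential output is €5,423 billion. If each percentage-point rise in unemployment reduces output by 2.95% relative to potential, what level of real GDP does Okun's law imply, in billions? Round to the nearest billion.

Unemployment gap = 4.54 - 6.25 = -1.71 points, so the output gap is -2.95 × (-1.71) = 5.0445%.
Actual GDP = 5423 × (1 + 5.0445/100) = 5423 × 1.050445 ≈ 5697 billion.

€5,697 billion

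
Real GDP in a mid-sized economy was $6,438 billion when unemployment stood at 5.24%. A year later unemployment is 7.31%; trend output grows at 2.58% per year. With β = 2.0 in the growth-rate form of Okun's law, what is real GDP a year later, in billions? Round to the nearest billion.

$6,338 billion

Δu = 7.31 - 5.24 = 2.07 points.
Okun's law (growth form): g_Y = g_Y* - β × Δu = 2.58 - 2.0 × (2.07) = 2.58 - 4.14 = -1.56%.
Real GDP in the next year = 6438 × (1 - 1.56/100) = 6438 × 0.9844 ≈ 6338 billion.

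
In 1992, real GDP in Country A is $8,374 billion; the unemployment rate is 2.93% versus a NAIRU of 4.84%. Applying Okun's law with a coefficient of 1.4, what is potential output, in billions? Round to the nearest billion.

$8,156 billion

Unemployment gap = 2.93 - 4.84 = -1.91 points, so output gap = -1.4 × (-1.91) = 2.674%.
Since Y = Y* × (1 + gap/100), Y* = 8374/1.02674 ≈ 8156 billion.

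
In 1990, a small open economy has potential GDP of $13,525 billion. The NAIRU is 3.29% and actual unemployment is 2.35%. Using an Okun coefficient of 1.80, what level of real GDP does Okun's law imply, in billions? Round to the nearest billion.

Unemployment gap = 2.35 - 3.29 = -0.94 points, so the output gap is -1.8 × (-0.94) = 1.692%.
Actual GDP = 13525 × (1 + 1.692/100) = 13525 × 1.01692 ≈ 13754 billion.

$13,754 billion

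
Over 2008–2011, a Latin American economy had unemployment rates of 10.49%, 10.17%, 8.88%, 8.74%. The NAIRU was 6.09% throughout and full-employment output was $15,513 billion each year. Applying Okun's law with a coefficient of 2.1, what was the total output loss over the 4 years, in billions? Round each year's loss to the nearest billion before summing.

$4,534 billion

Year 2008: gap = -2.1 × (10.49 - 6.09) = -9.24%, loss ≈ 15513 × 9.24/100 ≈ 1433.
Year 2009: gap = -2.1 × (10.17 - 6.09) = -8.568%, loss ≈ 15513 × 8.568/100 ≈ 1329.
Year 2010: gap = -2.1 × (8.88 - 6.09) = -5.859%, loss ≈ 15513 × 5.859/100 ≈ 909.
Year 2011: gap = -2.1 × (8.74 - 6.09) = -5.565%, loss ≈ 15513 × 5.565/100 ≈ 863.
Total lost output = 1433 + 1329 + 909 + 863 = 4534 billion.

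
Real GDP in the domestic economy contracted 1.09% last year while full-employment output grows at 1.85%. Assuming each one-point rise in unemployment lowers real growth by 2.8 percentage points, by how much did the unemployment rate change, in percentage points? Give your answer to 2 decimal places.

1.05 percentage points

Growth-rate Okun's law: g_Y = g_Y* - β × Δu, so Δu = (g_Y* - g_Y)/β.
Δu = (1.85 + 1.09)/2.8 = 2.94/2.8 = 1.05 percentage points.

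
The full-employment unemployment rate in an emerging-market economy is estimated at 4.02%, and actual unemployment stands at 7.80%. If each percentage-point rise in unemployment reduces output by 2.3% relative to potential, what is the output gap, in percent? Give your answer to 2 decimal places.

The unemployment gap is 7.8 - 4.02 = 3.78 percentage points.
Okun's law gives an output gap of -2.3 × 3.78 = -8.694%, i.e. 8.69% below potential.

-8.69%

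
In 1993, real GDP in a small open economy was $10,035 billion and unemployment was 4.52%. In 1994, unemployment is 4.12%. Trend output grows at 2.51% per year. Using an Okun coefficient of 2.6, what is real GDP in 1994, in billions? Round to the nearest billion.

$10,391 billion

Δu = 4.12 - 4.52 = -0.4 points.
Okun's law (growth form): g_Y = g_Y* - β × Δu = 2.51 - 2.6 × (-0.40) = 2.51 + 1.04 = 3.55%.
Real GDP in the next year = 10035 × (1 + 3.55/100) = 10035 × 1.0355 ≈ 10391 billion.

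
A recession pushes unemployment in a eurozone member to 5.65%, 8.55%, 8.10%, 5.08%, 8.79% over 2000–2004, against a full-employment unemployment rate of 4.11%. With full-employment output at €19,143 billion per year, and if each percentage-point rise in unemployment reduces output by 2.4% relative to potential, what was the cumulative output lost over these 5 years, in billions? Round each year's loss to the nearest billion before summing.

Year 2000: gap = -2.4 × (5.65 - 4.11) = -3.696%, loss ≈ 19143 × 3.696/100 ≈ 708.
Year 2001: gap = -2.4 × (8.55 - 4.11) = -10.656%, loss ≈ 19143 × 10.656/100 ≈ 2040.
Year 2002: gap = -2.4 × (8.1 - 4.11) = -9.576%, loss ≈ 19143 × 9.576/100 ≈ 1833.
Year 2003: gap = -2.4 × (5.08 - 4.11) = -2.328%, loss ≈ 19143 × 2.328/100 ≈ 446.
Year 2004: gap = -2.4 × (8.79 - 4.11) = -11.232%, loss ≈ 19143 × 11.232/100 ≈ 2150.
Total lost output = 708 + 2040 + 1833 + 446 + 2150 = 7177 billion.

€7,177 billion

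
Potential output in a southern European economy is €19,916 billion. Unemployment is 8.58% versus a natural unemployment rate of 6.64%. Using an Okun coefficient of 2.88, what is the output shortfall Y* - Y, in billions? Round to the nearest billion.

€1,113 billion

Output gap = -2.88 × (8.58 - 6.64) = -2.88 × 1.94 = -5.5872%.
Actual GDP ≈ 19916 × 0.944128 ≈ 18803 billion, so the shortfall is 19916 - 18803 = 1113 billion.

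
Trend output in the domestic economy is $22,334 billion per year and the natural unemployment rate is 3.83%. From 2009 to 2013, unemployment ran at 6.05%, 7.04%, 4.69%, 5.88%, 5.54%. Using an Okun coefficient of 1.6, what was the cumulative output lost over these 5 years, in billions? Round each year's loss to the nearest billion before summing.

Year 2009: gap = -1.6 × (6.05 - 3.83) = -3.552%, loss ≈ 22334 × 3.552/100 ≈ 793.
Year 2010: gap = -1.6 × (7.04 - 3.83) = -5.136%, loss ≈ 22334 × 5.136/100 ≈ 1147.
Year 2011: gap = -1.6 × (4.69 - 3.83) = -1.376%, loss ≈ 22334 × 1.376/100 ≈ 307.
Year 2012: gap = -1.6 × (5.88 - 3.83) = -3.28%, loss ≈ 22334 × 3.28/100 ≈ 733.
Year 2013: gap = -1.6 × (5.54 - 3.83) = -2.736%, loss ≈ 22334 × 2.736/100 ≈ 611.
Total lost output = 793 + 1147 + 307 + 733 + 611 = 3591 billion.

$3,591 billion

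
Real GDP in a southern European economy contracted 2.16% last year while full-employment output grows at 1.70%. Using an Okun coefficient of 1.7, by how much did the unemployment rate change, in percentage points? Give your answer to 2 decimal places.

Growth-rate Okun's law: g_Y = g_Y* - β × Δu, so Δu = (g_Y* - g_Y)/β.
Δu = (1.7 + 2.16)/1.7 = 3.86/1.7 = 2.27 percentage points.

2.27 percentage points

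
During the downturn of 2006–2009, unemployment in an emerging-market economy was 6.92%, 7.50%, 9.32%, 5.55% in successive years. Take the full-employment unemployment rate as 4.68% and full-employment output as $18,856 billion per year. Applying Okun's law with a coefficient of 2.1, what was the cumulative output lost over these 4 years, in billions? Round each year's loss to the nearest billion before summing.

$4,185 billion

Year 2006: gap = -2.1 × (6.92 - 4.68) = -4.704%, loss ≈ 18856 × 4.704/100 ≈ 887.
Year 2007: gap = -2.1 × (7.5 - 4.68) = -5.922%, loss ≈ 18856 × 5.922/100 ≈ 1117.
Year 2008: gap = -2.1 × (9.32 - 4.68) = -9.744%, loss ≈ 18856 × 9.744/100 ≈ 1837.
Year 2009: gap = -2.1 × (5.55 - 4.68) = -1.827%, loss ≈ 18856 × 1.827/100 ≈ 344.
Total lost output = 887 + 1117 + 1837 + 344 = 4185 billion.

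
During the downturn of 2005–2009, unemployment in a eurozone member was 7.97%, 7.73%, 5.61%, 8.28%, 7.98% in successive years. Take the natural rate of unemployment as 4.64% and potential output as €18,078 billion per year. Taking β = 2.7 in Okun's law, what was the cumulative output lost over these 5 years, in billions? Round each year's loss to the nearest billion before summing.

Year 2005: gap = -2.7 × (7.97 - 4.64) = -8.991%, loss ≈ 18078 × 8.991/100 ≈ 1625.
Year 2006: gap = -2.7 × (7.73 - 4.64) = -8.343%, loss ≈ 18078 × 8.343/100 ≈ 1508.
Year 2007: gap = -2.7 × (5.61 - 4.64) = -2.619%, loss ≈ 18078 × 2.619/100 ≈ 473.
Year 2008: gap = -2.7 × (8.28 - 4.64) = -9.828%, loss ≈ 18078 × 9.828/100 ≈ 1777.
Year 2009: gap = -2.7 × (7.98 - 4.64) = -9.018%, loss ≈ 18078 × 9.018/100 ≈ 1630.
Total lost output = 1625 + 1508 + 473 + 1777 + 1630 = 7013 billion.

€7,013 billion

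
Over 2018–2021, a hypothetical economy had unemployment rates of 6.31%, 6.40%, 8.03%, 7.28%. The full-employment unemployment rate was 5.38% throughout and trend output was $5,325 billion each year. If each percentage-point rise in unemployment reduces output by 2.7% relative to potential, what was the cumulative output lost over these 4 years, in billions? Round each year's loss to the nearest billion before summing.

Year 2018: gap = -2.7 × (6.31 - 5.38) = -2.511%, loss ≈ 5325 × 2.511/100 ≈ 134.
Year 2019: gap = -2.7 × (6.4 - 5.38) = -2.754%, loss ≈ 5325 × 2.754/100 ≈ 147.
Year 2020: gap = -2.7 × (8.03 - 5.38) = -7.155%, loss ≈ 5325 × 7.155/100 ≈ 381.
Year 2021: gap = -2.7 × (7.28 - 5.38) = -5.13%, loss ≈ 5325 × 5.13/100 ≈ 273.
Total lost output = 134 + 147 + 381 + 273 = 935 billion.

$935 billion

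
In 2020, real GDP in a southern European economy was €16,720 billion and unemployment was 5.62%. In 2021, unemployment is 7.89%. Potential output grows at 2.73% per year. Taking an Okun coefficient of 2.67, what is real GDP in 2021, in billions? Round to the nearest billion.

Δu = 7.89 - 5.62 = 2.27 points.
Okun's law (growth form): g_Y = g_Y* - β × Δu = 2.73 - 2.67 × (2.27) = 2.73 - 6.0609 = -3.3309%.
Real GDP in the next year = 16720 × (1 - 3.3309/100) = 16720 × 0.966691 ≈ 16163 billion.

€16,163 billion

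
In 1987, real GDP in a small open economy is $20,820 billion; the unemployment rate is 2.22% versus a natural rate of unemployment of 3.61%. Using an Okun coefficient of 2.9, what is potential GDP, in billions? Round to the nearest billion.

$20,013 billion

Unemployment gap = 2.22 - 3.61 = -1.39 points, so output gap = -2.9 × (-1.39) = 4.031%.
Since Y = Y* × (1 + gap/100), Y* = 20820/1.04031 ≈ 20013 billion.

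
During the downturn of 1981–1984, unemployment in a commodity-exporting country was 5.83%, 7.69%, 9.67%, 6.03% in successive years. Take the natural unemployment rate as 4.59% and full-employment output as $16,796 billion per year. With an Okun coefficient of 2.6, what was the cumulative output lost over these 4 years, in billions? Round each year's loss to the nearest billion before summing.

Year 1981: gap = -2.6 × (5.83 - 4.59) = -3.224%, loss ≈ 16796 × 3.224/100 ≈ 542.
Year 1982: gap = -2.6 × (7.69 - 4.59) = -8.06%, loss ≈ 16796 × 8.06/100 ≈ 1354.
Year 1983: gap = -2.6 × (9.67 - 4.59) = -13.208%, loss ≈ 16796 × 13.208/100 ≈ 2218.
Year 1984: gap = -2.6 × (6.03 - 4.59) = -3.744%, loss ≈ 16796 × 3.744/100 ≈ 629.
Total lost output = 542 + 1354 + 2218 + 629 = 4743 billion.

$4,743 billion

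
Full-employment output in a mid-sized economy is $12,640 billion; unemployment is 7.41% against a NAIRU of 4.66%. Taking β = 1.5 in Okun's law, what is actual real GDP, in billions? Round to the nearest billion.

$12,119 billion

Unemployment gap = 7.41 - 4.66 = 2.75 points, so the output gap is -1.5 × 2.75 = -4.125%.
Actual GDP = 12640 × (1 - 4.125/100) = 12640 × 0.95875 ≈ 12119 billion.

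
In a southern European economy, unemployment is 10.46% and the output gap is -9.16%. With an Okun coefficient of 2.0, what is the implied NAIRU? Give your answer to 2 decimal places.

From Okun's law, u - u* = -(output gap)/β = -(-9.16)/2.0 = 4.58 points.
So u* = 10.46 - 4.58 = 5.88%.

5.88%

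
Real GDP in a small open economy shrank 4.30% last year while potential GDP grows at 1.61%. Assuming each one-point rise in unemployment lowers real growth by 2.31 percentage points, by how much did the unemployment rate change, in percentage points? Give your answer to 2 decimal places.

Growth-rate Okun's law: g_Y = g_Y* - β × Δu, so Δu = (g_Y* - g_Y)/β.
Δu = (1.61 + 4.3)/2.31 = 5.91/2.31 = 2.56 percentage points.

2.56 percentage points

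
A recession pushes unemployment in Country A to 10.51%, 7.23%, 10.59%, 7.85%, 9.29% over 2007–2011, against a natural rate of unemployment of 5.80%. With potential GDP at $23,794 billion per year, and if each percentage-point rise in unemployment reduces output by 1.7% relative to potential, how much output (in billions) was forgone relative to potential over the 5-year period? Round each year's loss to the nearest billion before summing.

Year 2007: gap = -1.7 × (10.51 - 5.8) = -8.007%, loss ≈ 23794 × 8.007/100 ≈ 1905.
Year 2008: gap = -1.7 × (7.23 - 5.8) = -2.431%, loss ≈ 23794 × 2.431/100 ≈ 578.
Year 2009: gap = -1.7 × (10.59 - 5.8) = -8.143%, loss ≈ 23794 × 8.143/100 ≈ 1938.
Year 2010: gap = -1.7 × (7.85 - 5.8) = -3.485%, loss ≈ 23794 × 3.485/100 ≈ 829.
Year 2011: gap = -1.7 × (9.29 - 5.8) = -5.933%, loss ≈ 23794 × 5.933/100 ≈ 1412.
Total lost output = 1905 + 578 + 1938 + 829 + 1412 = 6662 billion.

$6,662 billion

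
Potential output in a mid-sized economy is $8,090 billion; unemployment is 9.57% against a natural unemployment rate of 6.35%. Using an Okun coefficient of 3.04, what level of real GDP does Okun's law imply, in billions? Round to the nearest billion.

Unemployment gap = 9.57 - 6.35 = 3.22 points, so the output gap is -3.04 × 3.22 = -9.7888%.
Actual GDP = 8090 × (1 - 9.7888/100) = 8090 × 0.902112 ≈ 7298 billion.

$7,298 billion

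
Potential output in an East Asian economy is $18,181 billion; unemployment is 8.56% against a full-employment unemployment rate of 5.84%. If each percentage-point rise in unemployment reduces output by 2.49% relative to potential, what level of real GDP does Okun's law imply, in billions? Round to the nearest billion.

Unemployment gap = 8.56 - 5.84 = 2.72 points, so the output gap is -2.49 × 2.72 = -6.7728%.
Actual GDP = 18181 × (1 - 6.7728/100) = 18181 × 0.932272 ≈ 16950 billion.

$16,950 billion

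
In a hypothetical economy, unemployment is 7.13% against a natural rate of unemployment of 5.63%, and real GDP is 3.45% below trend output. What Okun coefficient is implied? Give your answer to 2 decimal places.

Okun's law: output gap = -β × (u - u*).
-3.45 = -β × (7.13 - 5.63) = -β × 1.5, so β = 3.45/1.5 = 2.30.

β ≈ 2.30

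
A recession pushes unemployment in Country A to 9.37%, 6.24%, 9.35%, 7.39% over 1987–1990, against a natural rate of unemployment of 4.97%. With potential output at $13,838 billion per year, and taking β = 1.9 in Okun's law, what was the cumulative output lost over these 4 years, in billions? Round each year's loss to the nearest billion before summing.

$3,279 billion

Year 1987: gap = -1.9 × (9.37 - 4.97) = -8.36%, loss ≈ 13838 × 8.36/100 ≈ 1157.
Year 1988: gap = -1.9 × (6.24 - 4.97) = -2.413%, loss ≈ 13838 × 2.413/100 ≈ 334.
Year 1989: gap = -1.9 × (9.35 - 4.97) = -8.322%, loss ≈ 13838 × 8.322/100 ≈ 1152.
Year 1990: gap = -1.9 × (7.39 - 4.97) = -4.598%, loss ≈ 13838 × 4.598/100 ≈ 636.
Total lost output = 1157 + 334 + 1152 + 636 = 3279 billion.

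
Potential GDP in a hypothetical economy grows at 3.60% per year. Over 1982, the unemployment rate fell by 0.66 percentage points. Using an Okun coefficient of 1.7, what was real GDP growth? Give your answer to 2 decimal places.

Growth-rate Okun's law: g_Y = g_Y* - β × Δu.
g_Y = 3.60 - 1.7 × (-0.66) = 3.6 + 1.122 = 4.722%, i.e. 4.72% to 2 d.p.

4.72%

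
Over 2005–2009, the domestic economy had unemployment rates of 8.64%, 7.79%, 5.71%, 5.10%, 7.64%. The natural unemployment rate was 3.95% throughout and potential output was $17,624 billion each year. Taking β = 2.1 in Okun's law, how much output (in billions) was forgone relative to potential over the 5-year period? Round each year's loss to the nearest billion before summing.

$5,600 billion

Year 2005: gap = -2.1 × (8.64 - 3.95) = -9.849%, loss ≈ 17624 × 9.849/100 ≈ 1736.
Year 2006: gap = -2.1 × (7.79 - 3.95) = -8.064%, loss ≈ 17624 × 8.064/100 ≈ 1421.
Year 2007: gap = -2.1 × (5.71 - 3.95) = -3.696%, loss ≈ 17624 × 3.696/100 ≈ 651.
Year 2008: gap = -2.1 × (5.1 - 3.95) = -2.415%, loss ≈ 17624 × 2.415/100 ≈ 426.
Year 2009: gap = -2.1 × (7.64 - 3.95) = -7.749%, loss ≈ 17624 × 7.749/100 ≈ 1366.
Total lost output = 1736 + 1421 + 651 + 426 + 1366 = 5600 billion.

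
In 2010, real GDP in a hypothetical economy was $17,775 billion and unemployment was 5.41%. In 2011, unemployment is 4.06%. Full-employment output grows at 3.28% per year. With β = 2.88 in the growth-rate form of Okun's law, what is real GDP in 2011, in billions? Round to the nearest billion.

Δu = 4.06 - 5.41 = -1.35 points.
Okun's law (growth form): g_Y = g_Y* - β × Δu = 3.28 - 2.88 × (-1.35) = 3.28 + 3.888 = 7.168%.
Real GDP in the next year = 17775 × (1 + 7.168/100) = 17775 × 1.07168 ≈ 19049 billion.

$19,049 billion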